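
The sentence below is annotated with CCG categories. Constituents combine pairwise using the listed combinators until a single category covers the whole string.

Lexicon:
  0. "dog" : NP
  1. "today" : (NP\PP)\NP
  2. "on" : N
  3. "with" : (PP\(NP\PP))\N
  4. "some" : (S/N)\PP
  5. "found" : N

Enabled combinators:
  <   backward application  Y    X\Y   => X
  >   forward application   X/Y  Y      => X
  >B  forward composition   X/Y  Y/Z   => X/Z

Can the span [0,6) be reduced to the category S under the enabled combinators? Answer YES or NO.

[0,6] S   >
  [0,5] S/N   <
    [0,4] PP   <
      [0,2] NP\PP   <
        [0,1] "dog" : NP
        [1,2] "today" : (NP\PP)\NP
      [2,4] PP\(NP\PP)   <
        [2,3] "on" : N
        [3,4] "with" : (PP\(NP\PP))\N
    [4,5] "some" : (S/N)\PP
  [5,6] "found" : N

YES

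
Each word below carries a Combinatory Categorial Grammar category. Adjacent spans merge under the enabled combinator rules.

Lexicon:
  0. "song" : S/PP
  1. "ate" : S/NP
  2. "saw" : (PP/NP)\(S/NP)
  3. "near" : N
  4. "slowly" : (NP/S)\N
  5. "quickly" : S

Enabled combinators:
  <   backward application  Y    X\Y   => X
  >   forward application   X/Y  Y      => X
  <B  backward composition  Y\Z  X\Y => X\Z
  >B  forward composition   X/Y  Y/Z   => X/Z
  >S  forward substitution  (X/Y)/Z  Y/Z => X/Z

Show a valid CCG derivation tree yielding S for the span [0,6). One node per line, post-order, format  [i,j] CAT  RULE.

[0,6] S   >
  [0,1] "song" : S/PP
  [1,6] PP   >
    [1,3] PP/NP   <
      [1,2] "ate" : S/NP
      [2,3] "saw" : (PP/NP)\(S/NP)
    [3,6] NP   >
      [3,5] NP/S   <
        [3,4] "near" : N
        [4,5] "slowly" : (NP/S)\N
      [5,6] "quickly" : S

[0,1] S/PP  lex  "song"
[1,2] S/NP  lex  "ate"
[2,3] (PP/NP)\(S/NP)  lex  "saw"
[1,3] PP/NP  <  k=2
[3,4] N  lex  "near"
[4,5] (NP/S)\N  lex  "slowly"
[3,5] NP/S  <  k=4
[5,6] S  lex  "quickly"
[3,6] NP  >  k=5
[1,6] PP  >  k=3
[0,6] S  >  k=1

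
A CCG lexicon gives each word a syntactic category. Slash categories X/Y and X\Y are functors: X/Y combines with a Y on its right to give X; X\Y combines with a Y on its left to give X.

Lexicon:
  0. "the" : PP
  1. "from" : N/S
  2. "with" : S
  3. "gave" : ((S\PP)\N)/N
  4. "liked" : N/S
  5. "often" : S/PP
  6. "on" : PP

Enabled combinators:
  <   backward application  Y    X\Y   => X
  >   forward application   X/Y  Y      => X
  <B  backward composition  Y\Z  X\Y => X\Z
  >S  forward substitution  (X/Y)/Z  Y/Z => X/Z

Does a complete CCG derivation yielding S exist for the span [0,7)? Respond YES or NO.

[0,7] S   <
  [0,1] "the" : PP
  [1,7] S\PP   <
    [1,3] N   >
      [1,2] "from" : N/S
      [2,3] "with" : S
    [3,7] (S\PP)\N   >
      [3,4] "gave" : ((S\PP)\N)/N
      [4,7] N   >
        [4,5] "liked" : N/S
        [5,7] S   >
          [5,6] "often" : S/PP
          [6,7] "on" : PP

YES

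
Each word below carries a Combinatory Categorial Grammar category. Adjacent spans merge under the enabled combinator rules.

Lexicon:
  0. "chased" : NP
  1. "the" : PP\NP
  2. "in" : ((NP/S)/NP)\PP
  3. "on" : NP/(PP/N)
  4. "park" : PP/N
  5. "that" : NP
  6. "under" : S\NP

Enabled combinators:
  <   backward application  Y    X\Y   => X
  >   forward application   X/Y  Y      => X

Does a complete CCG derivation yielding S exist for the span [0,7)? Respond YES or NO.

NO

NP PP\NP ((NP/S)/NP)\PP NP/(PP/N) PP/N NP S\NP
CKY chart[0,7] = {NP}; S ∉ chart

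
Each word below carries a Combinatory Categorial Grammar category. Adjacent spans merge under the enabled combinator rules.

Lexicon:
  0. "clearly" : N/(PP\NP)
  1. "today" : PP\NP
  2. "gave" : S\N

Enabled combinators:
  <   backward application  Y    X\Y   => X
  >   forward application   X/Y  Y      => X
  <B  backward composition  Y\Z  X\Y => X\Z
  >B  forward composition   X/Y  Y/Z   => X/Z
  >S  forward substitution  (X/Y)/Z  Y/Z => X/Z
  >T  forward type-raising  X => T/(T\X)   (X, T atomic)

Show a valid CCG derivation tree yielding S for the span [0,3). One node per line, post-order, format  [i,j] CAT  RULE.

[0,1] N/(PP\NP)  lex  "clearly"
[1,2] PP\NP  lex  "today"
[0,2] N  >  k=1
[2,3] S\N  lex  "gave"
[0,3] S  <  k=2

[0,3] S   <
  [0,2] N   >
    [0,1] "clearly" : N/(PP\NP)
    [1,2] "today" : PP\NP
  [2,3] "gave" : S\N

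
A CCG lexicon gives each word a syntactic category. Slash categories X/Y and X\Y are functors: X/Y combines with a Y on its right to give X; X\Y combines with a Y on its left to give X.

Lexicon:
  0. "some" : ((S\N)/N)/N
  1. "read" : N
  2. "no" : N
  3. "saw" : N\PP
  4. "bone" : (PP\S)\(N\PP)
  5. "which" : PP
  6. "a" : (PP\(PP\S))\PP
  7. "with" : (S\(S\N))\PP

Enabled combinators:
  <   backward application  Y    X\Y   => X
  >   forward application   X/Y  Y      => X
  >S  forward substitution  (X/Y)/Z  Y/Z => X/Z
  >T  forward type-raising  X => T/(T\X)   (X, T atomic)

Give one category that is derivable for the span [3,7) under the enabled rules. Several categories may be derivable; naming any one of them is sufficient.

PP

[0,8] S   <
  [0,3] S\N   >
    [0,2] (S\N)/N   >
      [0,1] "some" : ((S\N)/N)/N
      [1,2] "read" : N
    [2,3] "no" : N
  [3,8] S\(S\N)   <
    [3,7] PP   <
      [3,5] PP\S   <
        [3,4] "saw" : N\PP
        [4,5] "bone" : (PP\S)\(N\PP)
      [5,7] PP\(PP\S)   <
        [5,6] "which" : PP
        [6,7] "a" : (PP\(PP\S))\PP
    [7,8] "with" : (S\(S\N))\PP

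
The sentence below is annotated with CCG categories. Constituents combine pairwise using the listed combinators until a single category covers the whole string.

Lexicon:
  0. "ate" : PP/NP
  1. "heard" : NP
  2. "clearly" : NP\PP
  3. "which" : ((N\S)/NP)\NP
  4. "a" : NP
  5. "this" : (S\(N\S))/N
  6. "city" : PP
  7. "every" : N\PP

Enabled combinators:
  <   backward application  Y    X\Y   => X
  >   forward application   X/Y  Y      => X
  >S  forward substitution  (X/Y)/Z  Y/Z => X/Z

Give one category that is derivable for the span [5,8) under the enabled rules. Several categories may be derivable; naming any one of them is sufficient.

S\(N\S)

[0,8] S   <
  [0,5] N\S   >
    [0,4] (N\S)/NP   <
      [0,3] NP   <
        [0,2] PP   >
          [0,1] "ate" : PP/NP
          [1,2] "heard" : NP
        [2,3] "clearly" : NP\PP
      [3,4] "which" : ((N\S)/NP)\NP
    [4,5] "a" : NP
  [5,8] S\(N\S)   >
    [5,6] "this" : (S\(N\S))/N
    [6,8] N   <
      [6,7] "city" : PP
      [7,8] "every" : N\PP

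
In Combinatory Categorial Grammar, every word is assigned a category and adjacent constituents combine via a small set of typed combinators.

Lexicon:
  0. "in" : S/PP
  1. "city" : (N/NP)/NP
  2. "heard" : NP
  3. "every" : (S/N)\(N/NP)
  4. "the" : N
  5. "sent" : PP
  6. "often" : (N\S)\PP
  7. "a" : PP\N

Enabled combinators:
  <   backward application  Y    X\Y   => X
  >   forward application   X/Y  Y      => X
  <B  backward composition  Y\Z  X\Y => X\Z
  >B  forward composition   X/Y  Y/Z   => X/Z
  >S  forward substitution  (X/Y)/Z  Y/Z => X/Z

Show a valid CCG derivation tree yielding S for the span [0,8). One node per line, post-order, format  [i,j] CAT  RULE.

[0,8] S   >
  [0,1] "in" : S/PP
  [1,8] PP   <
    [1,5] S   >
      [1,4] S/N   <
        [1,3] N/NP   >
          [1,2] "city" : (N/NP)/NP
          [2,3] "heard" : NP
        [3,4] "every" : (S/N)\(N/NP)
      [4,5] "the" : N
    [5,8] PP\S   <B
      [5,7] N\S   <
        [5,6] "sent" : PP
        [6,7] "often" : (N\S)\PP
      [7,8] "a" : PP\N

[0,1] S/PP  lex  "in"
[1,2] (N/NP)/NP  lex  "city"
[2,3] NP  lex  "heard"
[1,3] N/NP  >  k=2
[3,4] (S/N)\(N/NP)  lex  "every"
[1,4] S/N  <  k=3
[4,5] N  lex  "the"
[1,5] S  >  k=4
[5,6] PP  lex  "sent"
[6,7] (N\S)\PP  lex  "often"
[5,7] N\S  <  k=6
[7,8] PP\N  lex  "a"
[5,8] PP\S  <B  k=7
[1,8] PP  <  k=5
[0,8] S  >  k=1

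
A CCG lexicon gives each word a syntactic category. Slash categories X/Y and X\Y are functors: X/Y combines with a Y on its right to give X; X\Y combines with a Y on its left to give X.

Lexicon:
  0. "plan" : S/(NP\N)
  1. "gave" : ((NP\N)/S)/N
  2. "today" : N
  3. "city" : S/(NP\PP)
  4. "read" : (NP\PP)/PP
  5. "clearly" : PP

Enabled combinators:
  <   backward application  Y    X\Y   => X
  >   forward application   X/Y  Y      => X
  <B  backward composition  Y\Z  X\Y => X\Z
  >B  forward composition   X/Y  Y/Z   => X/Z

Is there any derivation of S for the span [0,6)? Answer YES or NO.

[0,6] S   >
  [0,1] "plan" : S/(NP\N)
  [1,6] NP\N   >
    [1,3] (NP\N)/S   >
      [1,2] "gave" : ((NP\N)/S)/N
      [2,3] "today" : N
    [3,6] S   >
      [3,5] S/PP   >B
        [3,4] "city" : S/(NP\PP)
        [4,5] "read" : (NP\PP)/PP
      [5,6] "clearly" : PP

YES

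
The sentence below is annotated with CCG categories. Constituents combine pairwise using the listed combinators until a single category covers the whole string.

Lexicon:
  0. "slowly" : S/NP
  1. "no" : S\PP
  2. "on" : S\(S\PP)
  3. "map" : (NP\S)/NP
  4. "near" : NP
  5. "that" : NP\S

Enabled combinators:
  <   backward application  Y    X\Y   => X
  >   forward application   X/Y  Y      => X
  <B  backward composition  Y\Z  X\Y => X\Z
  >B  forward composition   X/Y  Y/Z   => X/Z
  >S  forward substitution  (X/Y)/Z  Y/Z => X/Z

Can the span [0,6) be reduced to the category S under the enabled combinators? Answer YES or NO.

S/NP S\PP S\(S\PP) (NP\S)/NP NP NP\S
CKY chart[0,6] = {NP}; S ∉ chart

NO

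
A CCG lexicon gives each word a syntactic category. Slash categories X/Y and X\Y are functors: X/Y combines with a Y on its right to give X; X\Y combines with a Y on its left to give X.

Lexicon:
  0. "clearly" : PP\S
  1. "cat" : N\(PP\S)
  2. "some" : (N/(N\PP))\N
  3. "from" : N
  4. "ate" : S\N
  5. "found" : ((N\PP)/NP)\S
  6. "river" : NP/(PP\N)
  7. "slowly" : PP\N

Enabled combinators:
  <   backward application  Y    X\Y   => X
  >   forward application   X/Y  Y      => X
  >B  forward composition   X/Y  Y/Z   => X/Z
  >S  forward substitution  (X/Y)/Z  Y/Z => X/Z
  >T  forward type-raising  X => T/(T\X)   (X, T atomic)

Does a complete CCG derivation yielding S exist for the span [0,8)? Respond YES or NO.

PP\S N\(PP\S) (N/(N\PP))\N N S\N ((N\PP)/NP)\S NP/(PP\N) PP\N
CKY chart[0,8] = {N, N/(NP\NP), N/(N\N), NP/(NP\N), PP/(PP\N), S/(S\N)}; S ∉ chart

NO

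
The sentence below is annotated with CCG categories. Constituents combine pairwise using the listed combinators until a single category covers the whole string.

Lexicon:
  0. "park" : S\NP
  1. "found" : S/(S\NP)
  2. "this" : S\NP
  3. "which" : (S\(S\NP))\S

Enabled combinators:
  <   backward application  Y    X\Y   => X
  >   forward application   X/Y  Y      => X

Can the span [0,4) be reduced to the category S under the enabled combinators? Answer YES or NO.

[0,4] S   <
  [0,1] "park" : S\NP
  [1,4] S\(S\NP)   <
    [1,3] S   >
      [1,2] "found" : S/(S\NP)
      [2,3] "this" : S\NP
    [3,4] "which" : (S\(S\NP))\S

YES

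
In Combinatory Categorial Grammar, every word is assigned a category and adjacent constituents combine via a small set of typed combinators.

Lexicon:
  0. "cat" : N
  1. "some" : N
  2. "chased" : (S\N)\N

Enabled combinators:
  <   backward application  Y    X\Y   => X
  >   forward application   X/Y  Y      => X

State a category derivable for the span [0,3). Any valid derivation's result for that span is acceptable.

[0,3] S   <
  [0,1] "cat" : N
  [1,3] S\N   <
    [1,2] "some" : N
    [2,3] "chased" : (S\N)\N

S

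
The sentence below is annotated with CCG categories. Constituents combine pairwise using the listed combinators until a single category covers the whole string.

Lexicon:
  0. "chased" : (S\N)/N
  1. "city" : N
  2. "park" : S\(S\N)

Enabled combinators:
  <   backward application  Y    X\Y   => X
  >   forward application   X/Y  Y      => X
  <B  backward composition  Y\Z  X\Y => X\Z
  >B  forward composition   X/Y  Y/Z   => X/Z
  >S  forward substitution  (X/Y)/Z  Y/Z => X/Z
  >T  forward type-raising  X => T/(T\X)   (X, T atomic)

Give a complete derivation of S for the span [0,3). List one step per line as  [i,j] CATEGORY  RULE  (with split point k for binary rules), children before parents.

[0,3] S   <
  [0,2] S\N   >
    [0,1] "chased" : (S\N)/N
    [1,2] "city" : N
  [2,3] "park" : S\(S\N)

[0,1] (S\N)/N  lex  "chased"
[1,2] N  lex  "city"
[0,2] S\N  >  k=1
[2,3] S\(S\N)  lex  "park"
[0,3] S  <  k=2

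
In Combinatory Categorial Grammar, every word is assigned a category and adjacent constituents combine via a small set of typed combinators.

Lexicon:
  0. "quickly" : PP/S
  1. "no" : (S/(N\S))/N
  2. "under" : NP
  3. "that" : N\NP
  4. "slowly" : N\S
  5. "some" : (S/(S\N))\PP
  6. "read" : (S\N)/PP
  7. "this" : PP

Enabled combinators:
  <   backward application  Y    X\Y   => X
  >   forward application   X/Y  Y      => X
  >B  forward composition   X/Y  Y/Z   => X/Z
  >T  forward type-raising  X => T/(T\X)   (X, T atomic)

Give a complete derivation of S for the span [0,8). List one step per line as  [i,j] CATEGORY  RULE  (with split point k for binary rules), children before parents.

[0,1] PP/S  lex  "quickly"
[1,2] (S/(N\S))/N  lex  "no"
[2,3] NP  lex  "under"
[3,4] N\NP  lex  "that"
[2,4] N  <  k=3
[1,4] S/(N\S)  >  k=2
[4,5] N\S  lex  "slowly"
[1,5] S  >  k=4
[0,5] PP  >  k=1
[5,6] (S/(S\N))\PP  lex  "some"
[0,6] S/(S\N)  <  k=5
[6,7] (S\N)/PP  lex  "read"
[7,8] PP  lex  "this"
[6,8] S\N  >  k=7
[0,8] S  >  k=6

[0,8] S   >
  [0,6] S/(S\N)   <
    [0,5] PP   >
      [0,1] "quickly" : PP/S
      [1,5] S   >
        [1,4] S/(N\S)   >
          [1,2] "no" : (S/(N\S))/N
          [2,4] N   <
            [2,3] "under" : NP
            [3,4] "that" : N\NP
        [4,5] "slowly" : N\S
    [5,6] "some" : (S/(S\N))\PP
  [6,8] S\N   >
    [6,7] "read" : (S\N)/PP
    [7,8] "this" : PP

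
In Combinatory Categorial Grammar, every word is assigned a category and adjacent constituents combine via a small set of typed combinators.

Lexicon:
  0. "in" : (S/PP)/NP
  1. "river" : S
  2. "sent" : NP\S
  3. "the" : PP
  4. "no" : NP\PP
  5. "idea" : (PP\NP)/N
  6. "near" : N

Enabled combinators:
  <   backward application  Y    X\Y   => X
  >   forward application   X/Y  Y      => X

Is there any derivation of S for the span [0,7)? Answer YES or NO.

[0,7] S   >
  [0,3] S/PP   >
    [0,1] "in" : (S/PP)/NP
    [1,3] NP   <
      [1,2] "river" : S
      [2,3] "sent" : NP\S
  [3,7] PP   <
    [3,5] NP   <
      [3,4] "the" : PP
      [4,5] "no" : NP\PP
    [5,7] PP\NP   >
      [5,6] "idea" : (PP\NP)/N
      [6,7] "near" : N

YES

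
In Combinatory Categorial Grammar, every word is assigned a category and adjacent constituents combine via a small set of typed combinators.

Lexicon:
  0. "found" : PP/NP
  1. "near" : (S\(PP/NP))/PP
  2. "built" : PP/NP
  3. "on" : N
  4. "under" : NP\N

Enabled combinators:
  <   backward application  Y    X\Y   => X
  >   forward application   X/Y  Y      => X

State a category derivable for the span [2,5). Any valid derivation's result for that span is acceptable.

[0,5] S   <
  [0,1] "found" : PP/NP
  [1,5] S\(PP/NP)   >
    [1,2] "near" : (S\(PP/NP))/PP
    [2,5] PP   >
      [2,3] "built" : PP/NP
      [3,5] NP   <
        [3,4] "on" : N
        [4,5] "under" : NP\N

PP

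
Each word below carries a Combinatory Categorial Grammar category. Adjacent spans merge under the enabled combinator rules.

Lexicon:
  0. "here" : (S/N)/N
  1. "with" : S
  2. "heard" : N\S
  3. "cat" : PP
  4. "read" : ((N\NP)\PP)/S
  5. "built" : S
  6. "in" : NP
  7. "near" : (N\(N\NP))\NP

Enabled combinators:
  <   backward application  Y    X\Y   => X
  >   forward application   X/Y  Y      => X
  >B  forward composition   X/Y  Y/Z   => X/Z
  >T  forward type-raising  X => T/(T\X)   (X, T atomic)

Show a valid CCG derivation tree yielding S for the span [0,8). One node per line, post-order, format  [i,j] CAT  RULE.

[0,1] (S/N)/N  lex  "here"
[1,2] S  lex  "with"
[2,3] N\S  lex  "heard"
[1,3] N  <  k=2
[0,3] S/N  >  k=1
[3,4] PP  lex  "cat"
[4,5] ((N\NP)\PP)/S  lex  "read"
[5,6] S  lex  "built"
[4,6] (N\NP)\PP  >  k=5
[3,6] N\NP  <  k=4
[6,7] NP  lex  "in"
[7,8] (N\(N\NP))\NP  lex  "near"
[6,8] N\(N\NP)  <  k=7
[3,8] N  <  k=6
[0,8] S  >  k=3

[0,8] S   >
  [0,3] S/N   >
    [0,1] "here" : (S/N)/N
    [1,3] N   <
      [1,2] "with" : S
      [2,3] "heard" : N\S
  [3,8] N   <
    [3,6] N\NP   <
      [3,4] "cat" : PP
      [4,6] (N\NP)\PP   >
        [4,5] "read" : ((N\NP)\PP)/S
        [5,6] "built" : S
    [6,8] N\(N\NP)   <
      [6,7] "in" : NP
      [7,8] "near" : (N\(N\NP))\NP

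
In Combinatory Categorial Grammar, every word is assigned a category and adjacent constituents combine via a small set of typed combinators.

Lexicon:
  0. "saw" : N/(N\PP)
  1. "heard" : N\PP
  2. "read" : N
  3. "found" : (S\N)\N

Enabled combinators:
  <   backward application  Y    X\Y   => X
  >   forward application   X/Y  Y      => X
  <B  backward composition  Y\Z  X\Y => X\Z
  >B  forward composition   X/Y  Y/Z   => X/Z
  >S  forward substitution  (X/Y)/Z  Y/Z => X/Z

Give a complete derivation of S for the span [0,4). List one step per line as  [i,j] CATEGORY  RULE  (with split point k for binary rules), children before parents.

[0,4] S   <
  [0,2] N   >
    [0,1] "saw" : N/(N\PP)
    [1,2] "heard" : N\PP
  [2,4] S\N   <
    [2,3] "read" : N
    [3,4] "found" : (S\N)\N

[0,1] N/(N\PP)  lex  "saw"
[1,2] N\PP  lex  "heard"
[0,2] N  >  k=1
[2,3] N  lex  "read"
[3,4] (S\N)\N  lex  "found"
[2,4] S\N  <  k=3
[0,4] S  <  k=2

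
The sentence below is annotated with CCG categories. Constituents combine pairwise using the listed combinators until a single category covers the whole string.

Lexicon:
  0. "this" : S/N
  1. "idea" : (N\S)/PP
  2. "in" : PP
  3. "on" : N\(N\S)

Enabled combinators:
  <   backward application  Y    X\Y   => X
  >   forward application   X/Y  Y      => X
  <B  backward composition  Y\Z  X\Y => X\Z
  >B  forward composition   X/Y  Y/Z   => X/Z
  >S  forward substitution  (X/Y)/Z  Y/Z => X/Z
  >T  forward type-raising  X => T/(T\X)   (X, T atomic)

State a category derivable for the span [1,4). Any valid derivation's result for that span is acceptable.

N

[0,4] S   >
  [0,1] "this" : S/N
  [1,4] N   <
    [1,3] N\S   >
      [1,2] "idea" : (N\S)/PP
      [2,3] "in" : PP
    [3,4] "on" : N\(N\S)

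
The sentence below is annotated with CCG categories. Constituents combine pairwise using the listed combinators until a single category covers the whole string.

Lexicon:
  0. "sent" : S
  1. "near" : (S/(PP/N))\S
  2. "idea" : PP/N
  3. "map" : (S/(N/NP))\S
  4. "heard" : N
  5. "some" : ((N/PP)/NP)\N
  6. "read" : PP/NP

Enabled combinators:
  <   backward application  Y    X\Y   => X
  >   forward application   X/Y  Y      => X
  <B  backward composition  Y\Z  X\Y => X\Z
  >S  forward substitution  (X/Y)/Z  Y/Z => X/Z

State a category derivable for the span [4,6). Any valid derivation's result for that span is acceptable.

(N/PP)/NP

[0,7] S   >
  [0,4] S/(N/NP)   <
    [0,3] S   >
      [0,2] S/(PP/N)   <
        [0,1] "sent" : S
        [1,2] "near" : (S/(PP/N))\S
      [2,3] "idea" : PP/N
    [3,4] "map" : (S/(N/NP))\S
  [4,7] N/NP   >S
    [4,6] (N/PP)/NP   <
      [4,5] "heard" : N
      [5,6] "some" : ((N/PP)/NP)\N
    [6,7] "read" : PP/NP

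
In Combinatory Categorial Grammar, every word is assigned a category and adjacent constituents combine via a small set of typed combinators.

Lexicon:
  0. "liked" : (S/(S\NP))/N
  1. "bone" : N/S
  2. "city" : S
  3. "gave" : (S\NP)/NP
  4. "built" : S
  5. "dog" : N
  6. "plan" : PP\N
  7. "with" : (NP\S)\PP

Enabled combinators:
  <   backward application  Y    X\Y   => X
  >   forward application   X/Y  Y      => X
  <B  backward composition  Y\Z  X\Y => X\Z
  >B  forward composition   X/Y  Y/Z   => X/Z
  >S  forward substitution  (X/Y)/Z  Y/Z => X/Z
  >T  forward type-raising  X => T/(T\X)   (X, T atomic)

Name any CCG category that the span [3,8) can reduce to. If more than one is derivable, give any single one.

S\NP

[0,8] S   >
  [0,3] S/(S\NP)   >
    [0,1] "liked" : (S/(S\NP))/N
    [1,3] N   >
      [1,2] "bone" : N/S
      [2,3] "city" : S
  [3,8] S\NP   >
    [3,4] "gave" : (S\NP)/NP
    [4,8] NP   <
      [4,5] "built" : S
      [5,8] NP\S   <
        [5,7] PP   <
          [5,6] "dog" : N
          [6,7] "plan" : PP\N
        [7,8] "with" : (NP\S)\PP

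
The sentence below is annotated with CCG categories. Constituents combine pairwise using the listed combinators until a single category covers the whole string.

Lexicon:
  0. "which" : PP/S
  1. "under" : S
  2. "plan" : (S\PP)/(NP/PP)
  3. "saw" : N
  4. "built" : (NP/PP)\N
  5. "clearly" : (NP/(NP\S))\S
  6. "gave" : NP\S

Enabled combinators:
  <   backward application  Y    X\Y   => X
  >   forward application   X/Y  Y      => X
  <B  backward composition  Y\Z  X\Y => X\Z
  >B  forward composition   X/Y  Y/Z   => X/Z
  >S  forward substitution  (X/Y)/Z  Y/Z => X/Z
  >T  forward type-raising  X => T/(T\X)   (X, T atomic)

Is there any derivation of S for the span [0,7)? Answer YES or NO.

NO

PP/S S (S\PP)/(NP/PP) N (NP/PP)\N (NP/(NP\S))\S NP\S
CKY chart[0,7] = {N/(N\NP), NP, NP/(NP\NP), PP/(PP\NP), S/(S\NP)}; S ∉ chart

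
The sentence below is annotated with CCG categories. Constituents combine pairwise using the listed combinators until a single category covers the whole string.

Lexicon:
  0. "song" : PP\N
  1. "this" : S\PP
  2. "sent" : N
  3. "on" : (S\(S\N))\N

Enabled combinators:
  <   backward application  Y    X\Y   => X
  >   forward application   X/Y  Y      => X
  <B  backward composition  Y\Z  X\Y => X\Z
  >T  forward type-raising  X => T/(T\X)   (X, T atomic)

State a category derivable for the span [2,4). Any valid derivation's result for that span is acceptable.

S\(S\N)

[0,4] S   <
  [0,2] S\N   <B
    [0,1] "song" : PP\N
    [1,2] "this" : S\PP
  [2,4] S\(S\N)   <
    [2,3] "sent" : N
    [3,4] "on" : (S\(S\N))\N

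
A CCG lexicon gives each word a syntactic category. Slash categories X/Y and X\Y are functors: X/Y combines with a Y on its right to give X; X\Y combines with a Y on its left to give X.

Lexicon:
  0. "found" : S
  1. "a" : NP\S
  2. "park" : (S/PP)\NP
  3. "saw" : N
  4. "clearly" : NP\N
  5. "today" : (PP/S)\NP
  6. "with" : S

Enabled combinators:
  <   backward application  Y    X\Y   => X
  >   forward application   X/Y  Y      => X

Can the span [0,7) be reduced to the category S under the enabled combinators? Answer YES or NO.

YES

[0,7] S   >
  [0,3] S/PP   <
    [0,2] NP   <
      [0,1] "found" : S
      [1,2] "a" : NP\S
    [2,3] "park" : (S/PP)\NP
  [3,7] PP   >
    [3,6] PP/S   <
      [3,5] NP   <
        [3,4] "saw" : N
        [4,5] "clearly" : NP\N
      [5,6] "today" : (PP/S)\NP
    [6,7] "with" : S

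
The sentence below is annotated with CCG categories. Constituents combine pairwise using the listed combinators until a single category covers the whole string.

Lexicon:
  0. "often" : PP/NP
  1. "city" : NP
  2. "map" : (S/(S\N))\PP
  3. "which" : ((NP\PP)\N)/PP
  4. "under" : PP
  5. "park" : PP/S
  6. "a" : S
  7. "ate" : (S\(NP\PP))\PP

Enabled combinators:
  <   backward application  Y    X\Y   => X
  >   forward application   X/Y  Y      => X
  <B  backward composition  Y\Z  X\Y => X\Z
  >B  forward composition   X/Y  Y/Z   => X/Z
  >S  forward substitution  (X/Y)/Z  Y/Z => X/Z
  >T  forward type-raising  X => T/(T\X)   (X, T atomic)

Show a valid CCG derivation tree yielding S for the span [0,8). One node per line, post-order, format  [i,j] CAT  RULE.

[0,1] PP/NP  lex  "often"
[1,2] NP  lex  "city"
[0,2] PP  >  k=1
[2,3] (S/(S\N))\PP  lex  "map"
[0,3] S/(S\N)  <  k=2
[3,4] ((NP\PP)\N)/PP  lex  "which"
[4,5] PP  lex  "under"
[3,5] (NP\PP)\N  >  k=4
[5,6] PP/S  lex  "park"
[6,7] S  lex  "a"
[5,7] PP  >  k=6
[7,8] (S\(NP\PP))\PP  lex  "ate"
[5,8] S\(NP\PP)  <  k=7
[3,8] S\N  <B  k=5
[0,8] S  >  k=3

[0,8] S   >
  [0,3] S/(S\N)   <
    [0,2] PP   >
      [0,1] "often" : PP/NP
      [1,2] "city" : NP
    [2,3] "map" : (S/(S\N))\PP
  [3,8] S\N   <B
    [3,5] (NP\PP)\N   >
      [3,4] "which" : ((NP\PP)\N)/PP
      [4,5] "under" : PP
    [5,8] S\(NP\PP)   <
      [5,7] PP   >
        [5,6] "park" : PP/S
        [6,7] "a" : S
      [7,8] "ate" : (S\(NP\PP))\PP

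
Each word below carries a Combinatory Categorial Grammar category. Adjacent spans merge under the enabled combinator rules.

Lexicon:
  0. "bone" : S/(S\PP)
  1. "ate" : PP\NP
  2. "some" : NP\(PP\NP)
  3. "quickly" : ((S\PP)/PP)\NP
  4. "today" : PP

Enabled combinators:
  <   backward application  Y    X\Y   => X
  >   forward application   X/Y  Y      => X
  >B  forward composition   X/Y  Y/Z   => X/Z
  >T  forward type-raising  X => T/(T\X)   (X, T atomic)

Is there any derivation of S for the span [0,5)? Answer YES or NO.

YES

[0,5] S   >
  [0,1] "bone" : S/(S\PP)
  [1,5] S\PP   >
    [1,4] (S\PP)/PP   <
      [1,3] NP   <
        [1,2] "ate" : PP\NP
        [2,3] "some" : NP\(PP\NP)
      [3,4] "quickly" : ((S\PP)/PP)\NP
    [4,5] "today" : PP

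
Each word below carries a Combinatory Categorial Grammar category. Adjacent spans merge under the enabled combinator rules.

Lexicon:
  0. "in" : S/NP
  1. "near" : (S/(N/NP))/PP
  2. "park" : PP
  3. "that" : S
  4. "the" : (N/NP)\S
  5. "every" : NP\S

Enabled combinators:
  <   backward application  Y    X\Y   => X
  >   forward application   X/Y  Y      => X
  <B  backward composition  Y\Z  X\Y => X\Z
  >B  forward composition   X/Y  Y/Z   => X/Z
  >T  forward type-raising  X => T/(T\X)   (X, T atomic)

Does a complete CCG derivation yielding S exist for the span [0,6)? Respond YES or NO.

YES

[0,6] S   >
  [0,1] "in" : S/NP
  [1,6] NP   <
    [1,5] S   >
      [1,3] S/(N/NP)   >
        [1,2] "near" : (S/(N/NP))/PP
        [2,3] "park" : PP
      [3,5] N/NP   <
        [3,4] "that" : S
        [4,5] "the" : (N/NP)\S
    [5,6] "every" : NP\S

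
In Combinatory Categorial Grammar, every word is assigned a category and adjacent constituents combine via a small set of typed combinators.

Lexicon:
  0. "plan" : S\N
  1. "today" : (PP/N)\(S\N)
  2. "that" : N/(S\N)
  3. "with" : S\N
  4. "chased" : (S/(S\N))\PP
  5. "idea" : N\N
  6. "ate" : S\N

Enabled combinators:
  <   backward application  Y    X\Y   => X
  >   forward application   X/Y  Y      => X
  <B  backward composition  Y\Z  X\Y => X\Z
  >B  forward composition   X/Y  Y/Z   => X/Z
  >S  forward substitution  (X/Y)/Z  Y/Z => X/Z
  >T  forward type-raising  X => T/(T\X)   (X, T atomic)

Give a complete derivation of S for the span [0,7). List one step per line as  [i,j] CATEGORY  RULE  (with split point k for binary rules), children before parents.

[0,1] S\N  lex  "plan"
[1,2] (PP/N)\(S\N)  lex  "today"
[0,2] PP/N  <  k=1
[2,3] N/(S\N)  lex  "that"
[3,4] S\N  lex  "with"
[2,4] N  >  k=3
[0,4] PP  >  k=2
[4,5] (S/(S\N))\PP  lex  "chased"
[0,5] S/(S\N)  <  k=4
[5,6] N\N  lex  "idea"
[6,7] S\N  lex  "ate"
[5,7] S\N  <B  k=6
[0,7] S  >  k=5

[0,7] S   >
  [0,5] S/(S\N)   <
    [0,4] PP   >
      [0,2] PP/N   <
        [0,1] "plan" : S\N
        [1,2] "today" : (PP/N)\(S\N)
      [2,4] N   >
        [2,3] "that" : N/(S\N)
        [3,4] "with" : S\N
    [4,5] "chased" : (S/(S\N))\PP
  [5,7] S\N   <B
    [5,6] "idea" : N\N
    [6,7] "ate" : S\N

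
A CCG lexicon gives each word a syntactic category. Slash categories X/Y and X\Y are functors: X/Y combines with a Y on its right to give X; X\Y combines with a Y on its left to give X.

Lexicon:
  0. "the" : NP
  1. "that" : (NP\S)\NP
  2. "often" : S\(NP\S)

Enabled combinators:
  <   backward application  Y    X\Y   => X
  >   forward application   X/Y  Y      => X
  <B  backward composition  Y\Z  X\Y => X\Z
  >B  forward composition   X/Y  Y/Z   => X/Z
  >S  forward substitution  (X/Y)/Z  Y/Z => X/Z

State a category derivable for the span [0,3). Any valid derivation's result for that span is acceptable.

S

[0,3] S   <
  [0,1] "the" : NP
  [1,3] S\NP   <B
    [1,2] "that" : (NP\S)\NP
    [2,3] "often" : S\(NP\S)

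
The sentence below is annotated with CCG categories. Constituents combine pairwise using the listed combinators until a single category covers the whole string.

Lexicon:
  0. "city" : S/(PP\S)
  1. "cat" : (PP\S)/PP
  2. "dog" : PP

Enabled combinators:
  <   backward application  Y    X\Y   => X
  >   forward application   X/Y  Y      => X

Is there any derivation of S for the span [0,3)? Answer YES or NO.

[0,3] S   >
  [0,1] "city" : S/(PP\S)
  [1,3] PP\S   >
    [1,2] "cat" : (PP\S)/PP
    [2,3] "dog" : PP

YES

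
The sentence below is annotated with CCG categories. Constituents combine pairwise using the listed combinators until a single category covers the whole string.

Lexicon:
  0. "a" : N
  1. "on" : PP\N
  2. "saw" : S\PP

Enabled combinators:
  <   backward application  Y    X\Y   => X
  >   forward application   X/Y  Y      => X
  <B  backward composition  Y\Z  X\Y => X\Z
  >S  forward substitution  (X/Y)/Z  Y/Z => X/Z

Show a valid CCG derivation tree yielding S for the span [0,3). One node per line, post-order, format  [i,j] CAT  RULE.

[0,1] N  lex  "a"
[1,2] PP\N  lex  "on"
[2,3] S\PP  lex  "saw"
[1,3] S\N  <B  k=2
[0,3] S  <  k=1

[0,3] S   <
  [0,1] "a" : N
  [1,3] S\N   <B
    [1,2] "on" : PP\N
    [2,3] "saw" : S\PP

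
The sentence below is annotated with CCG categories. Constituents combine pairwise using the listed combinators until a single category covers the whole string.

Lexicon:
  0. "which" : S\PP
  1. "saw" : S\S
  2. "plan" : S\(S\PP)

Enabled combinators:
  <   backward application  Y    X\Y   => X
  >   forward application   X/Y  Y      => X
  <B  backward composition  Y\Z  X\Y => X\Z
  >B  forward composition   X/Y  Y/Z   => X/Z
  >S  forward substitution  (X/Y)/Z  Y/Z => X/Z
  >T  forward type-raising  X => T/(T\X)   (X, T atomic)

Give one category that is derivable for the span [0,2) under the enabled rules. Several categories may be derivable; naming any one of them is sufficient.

[0,3] S   <
  [0,2] S\PP   <B
    [0,1] "which" : S\PP
    [1,2] "saw" : S\S
  [2,3] "plan" : S\(S\PP)

S\PP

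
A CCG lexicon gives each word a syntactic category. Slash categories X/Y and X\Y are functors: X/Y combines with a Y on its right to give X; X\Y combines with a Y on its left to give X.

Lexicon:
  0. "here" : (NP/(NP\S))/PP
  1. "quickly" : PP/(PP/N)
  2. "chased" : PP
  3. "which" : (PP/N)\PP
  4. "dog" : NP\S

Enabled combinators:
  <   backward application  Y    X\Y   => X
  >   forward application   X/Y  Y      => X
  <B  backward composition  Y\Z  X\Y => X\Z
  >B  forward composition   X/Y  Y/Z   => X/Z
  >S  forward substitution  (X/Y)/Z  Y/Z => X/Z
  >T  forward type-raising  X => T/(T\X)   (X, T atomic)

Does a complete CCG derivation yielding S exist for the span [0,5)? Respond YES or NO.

(NP/(NP\S))/PP PP/(PP/N) PP (PP/N)\PP NP\S
CKY chart[0,5] = {N/(N\NP), NP, NP/(NP\NP), PP/(PP\NP), S/(S\NP)}; S ∉ chart

NO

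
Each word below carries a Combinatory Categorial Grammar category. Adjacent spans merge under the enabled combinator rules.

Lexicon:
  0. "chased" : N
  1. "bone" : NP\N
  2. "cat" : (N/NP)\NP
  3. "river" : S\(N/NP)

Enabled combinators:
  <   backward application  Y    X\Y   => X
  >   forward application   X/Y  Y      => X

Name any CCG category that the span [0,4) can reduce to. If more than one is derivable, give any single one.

[0,4] S   <
  [0,3] N/NP   <
    [0,2] NP   <
      [0,1] "chased" : N
      [1,2] "bone" : NP\N
    [2,3] "cat" : (N/NP)\NP
  [3,4] "river" : S\(N/NP)

S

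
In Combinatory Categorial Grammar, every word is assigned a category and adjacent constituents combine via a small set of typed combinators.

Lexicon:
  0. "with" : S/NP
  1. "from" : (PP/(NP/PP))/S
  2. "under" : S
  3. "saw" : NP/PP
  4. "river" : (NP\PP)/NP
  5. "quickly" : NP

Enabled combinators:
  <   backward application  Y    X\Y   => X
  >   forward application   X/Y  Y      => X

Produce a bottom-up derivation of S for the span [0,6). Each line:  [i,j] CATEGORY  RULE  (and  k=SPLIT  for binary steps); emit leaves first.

[0,6] S   >
  [0,1] "with" : S/NP
  [1,6] NP   <
    [1,4] PP   >
      [1,3] PP/(NP/PP)   >
        [1,2] "from" : (PP/(NP/PP))/S
        [2,3] "under" : S
      [3,4] "saw" : NP/PP
    [4,6] NP\PP   >
      [4,5] "river" : (NP\PP)/NP
      [5,6] "quickly" : NP

[0,1] S/NP  lex  "with"
[1,2] (PP/(NP/PP))/S  lex  "from"
[2,3] S  lex  "under"
[1,3] PP/(NP/PP)  >  k=2
[3,4] NP/PP  lex  "saw"
[1,4] PP  >  k=3
[4,5] (NP\PP)/NP  lex  "river"
[5,6] NP  lex  "quickly"
[4,6] NP\PP  >  k=5
[1,6] NP  <  k=4
[0,6] S  >  k=1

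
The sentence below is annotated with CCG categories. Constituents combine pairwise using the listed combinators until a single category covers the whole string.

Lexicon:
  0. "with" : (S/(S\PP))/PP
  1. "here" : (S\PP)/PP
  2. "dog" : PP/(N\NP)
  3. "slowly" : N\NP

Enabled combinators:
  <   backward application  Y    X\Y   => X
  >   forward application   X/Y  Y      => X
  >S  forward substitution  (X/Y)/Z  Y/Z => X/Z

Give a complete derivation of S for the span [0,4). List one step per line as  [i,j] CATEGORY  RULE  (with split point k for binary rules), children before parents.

[0,1] (S/(S\PP))/PP  lex  "with"
[1,2] (S\PP)/PP  lex  "here"
[0,2] S/PP  >S  k=1
[2,3] PP/(N\NP)  lex  "dog"
[3,4] N\NP  lex  "slowly"
[2,4] PP  >  k=3
[0,4] S  >  k=2

[0,4] S   >
  [0,2] S/PP   >S
    [0,1] "with" : (S/(S\PP))/PP
    [1,2] "here" : (S\PP)/PP
  [2,4] PP   >
    [2,3] "dog" : PP/(N\NP)
    [3,4] "slowly" : N\NP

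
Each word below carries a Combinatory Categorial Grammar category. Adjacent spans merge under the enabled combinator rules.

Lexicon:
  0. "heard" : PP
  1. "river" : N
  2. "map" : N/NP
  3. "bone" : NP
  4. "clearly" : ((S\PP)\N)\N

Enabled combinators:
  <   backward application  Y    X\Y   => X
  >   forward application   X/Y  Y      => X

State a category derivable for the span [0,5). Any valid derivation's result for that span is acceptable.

S

[0,5] S   <
  [0,1] "heard" : PP
  [1,5] S\PP   <
    [1,2] "river" : N
    [2,5] (S\PP)\N   <
      [2,4] N   >
        [2,3] "map" : N/NP
        [3,4] "bone" : NP
      [4,5] "clearly" : ((S\PP)\N)\N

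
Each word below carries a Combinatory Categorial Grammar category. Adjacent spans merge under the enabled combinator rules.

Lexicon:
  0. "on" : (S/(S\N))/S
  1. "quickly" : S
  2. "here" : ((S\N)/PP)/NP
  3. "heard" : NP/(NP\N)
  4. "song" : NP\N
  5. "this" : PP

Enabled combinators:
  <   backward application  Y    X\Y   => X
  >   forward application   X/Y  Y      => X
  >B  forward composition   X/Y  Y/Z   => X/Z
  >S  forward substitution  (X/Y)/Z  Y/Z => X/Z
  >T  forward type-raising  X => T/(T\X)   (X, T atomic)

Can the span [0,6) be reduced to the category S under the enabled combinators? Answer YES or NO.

[0,6] S   >
  [0,2] S/(S\N)   >
    [0,1] "on" : (S/(S\N))/S
    [1,2] "quickly" : S
  [2,6] S\N   >
    [2,5] (S\N)/PP   >
      [2,3] "here" : ((S\N)/PP)/NP
      [3,5] NP   >
        [3,4] "heard" : NP/(NP\N)
        [4,5] "song" : NP\N
    [5,6] "this" : PP

YES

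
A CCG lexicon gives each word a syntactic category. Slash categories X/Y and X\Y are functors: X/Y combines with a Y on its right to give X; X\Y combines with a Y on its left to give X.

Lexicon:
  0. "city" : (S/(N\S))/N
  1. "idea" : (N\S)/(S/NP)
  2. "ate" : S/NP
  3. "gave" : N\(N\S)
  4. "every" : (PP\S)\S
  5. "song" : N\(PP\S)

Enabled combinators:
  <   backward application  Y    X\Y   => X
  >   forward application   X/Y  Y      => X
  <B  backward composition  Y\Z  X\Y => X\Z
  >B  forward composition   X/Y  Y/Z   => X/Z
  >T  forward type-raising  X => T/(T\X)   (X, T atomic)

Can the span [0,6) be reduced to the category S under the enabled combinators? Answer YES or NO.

[0,6] S   >
  [0,4] S/(N\S)   >
    [0,1] "city" : (S/(N\S))/N
    [1,4] N   <
      [1,3] N\S   >
        [1,2] "idea" : (N\S)/(S/NP)
        [2,3] "ate" : S/NP
      [3,4] "gave" : N\(N\S)
  [4,6] N\S   <B
    [4,5] "every" : (PP\S)\S
    [5,6] "song" : N\(PP\S)

YES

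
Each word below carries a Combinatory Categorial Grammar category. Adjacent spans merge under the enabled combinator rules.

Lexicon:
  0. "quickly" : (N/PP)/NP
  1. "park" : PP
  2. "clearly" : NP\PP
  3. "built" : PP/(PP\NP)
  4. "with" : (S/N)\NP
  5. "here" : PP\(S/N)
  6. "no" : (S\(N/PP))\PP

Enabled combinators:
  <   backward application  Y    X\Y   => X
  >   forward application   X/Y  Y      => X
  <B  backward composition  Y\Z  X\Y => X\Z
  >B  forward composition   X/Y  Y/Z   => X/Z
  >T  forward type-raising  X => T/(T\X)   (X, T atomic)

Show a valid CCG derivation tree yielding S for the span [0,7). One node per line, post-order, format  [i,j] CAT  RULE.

[0,7] S   <
  [0,3] N/PP   >
    [0,1] "quickly" : (N/PP)/NP
    [1,3] NP   >
      [1,2] NP/(NP\PP)   >T
        [1,2] "park" : PP
      [2,3] "clearly" : NP\PP
  [3,7] S\(N/PP)   <
    [3,6] PP   >
      [3,4] "built" : PP/(PP\NP)
      [4,6] PP\NP   <B
        [4,5] "with" : (S/N)\NP
        [5,6] "here" : PP\(S/N)
    [6,7] "no" : (S\(N/PP))\PP

[0,1] (N/PP)/NP  lex  "quickly"
[1,2] PP  lex  "park"
[1,2] NP/(NP\PP)  >T
[2,3] NP\PP  lex  "clearly"
[1,3] NP  >  k=2
[0,3] N/PP  >  k=1
[3,4] PP/(PP\NP)  lex  "built"
[4,5] (S/N)\NP  lex  "with"
[5,6] PP\(S/N)  lex  "here"
[4,6] PP\NP  <B  k=5
[3,6] PP  >  k=4
[6,7] (S\(N/PP))\PP  lex  "no"
[3,7] S\(N/PP)  <  k=6
[0,7] S  <  k=3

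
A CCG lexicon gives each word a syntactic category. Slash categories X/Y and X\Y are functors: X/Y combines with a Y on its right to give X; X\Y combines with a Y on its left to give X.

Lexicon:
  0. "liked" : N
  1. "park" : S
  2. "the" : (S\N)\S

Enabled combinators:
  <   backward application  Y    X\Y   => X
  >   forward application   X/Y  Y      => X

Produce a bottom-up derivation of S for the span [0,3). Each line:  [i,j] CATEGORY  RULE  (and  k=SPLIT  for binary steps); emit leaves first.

[0,1] N  lex  "liked"
[1,2] S  lex  "park"
[2,3] (S\N)\S  lex  "the"
[1,3] S\N  <  k=2
[0,3] S  <  k=1

[0,3] S   <
  [0,1] "liked" : N
  [1,3] S\N   <
    [1,2] "park" : S
    [2,3] "the" : (S\N)\S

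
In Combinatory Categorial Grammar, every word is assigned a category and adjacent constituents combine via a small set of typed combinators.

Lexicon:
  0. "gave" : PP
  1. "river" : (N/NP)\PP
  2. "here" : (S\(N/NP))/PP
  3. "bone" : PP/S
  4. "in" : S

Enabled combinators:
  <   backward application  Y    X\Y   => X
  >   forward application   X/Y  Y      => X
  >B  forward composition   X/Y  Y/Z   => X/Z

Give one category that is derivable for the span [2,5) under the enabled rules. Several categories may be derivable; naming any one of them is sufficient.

[0,5] S   <
  [0,2] N/NP   <
    [0,1] "gave" : PP
    [1,2] "river" : (N/NP)\PP
  [2,5] S\(N/NP)   >
    [2,3] "here" : (S\(N/NP))/PP
    [3,5] PP   >
      [3,4] "bone" : PP/S
      [4,5] "in" : S

S\(N/NP)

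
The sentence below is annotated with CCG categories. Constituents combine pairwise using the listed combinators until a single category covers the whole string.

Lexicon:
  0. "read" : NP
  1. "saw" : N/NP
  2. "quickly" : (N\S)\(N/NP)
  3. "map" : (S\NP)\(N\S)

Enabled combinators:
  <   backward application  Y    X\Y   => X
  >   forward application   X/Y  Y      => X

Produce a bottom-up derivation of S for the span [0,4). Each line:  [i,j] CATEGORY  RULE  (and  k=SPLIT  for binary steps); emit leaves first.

[0,1] NP  lex  "read"
[1,2] N/NP  lex  "saw"
[2,3] (N\S)\(N/NP)  lex  "quickly"
[1,3] N\S  <  k=2
[3,4] (S\NP)\(N\S)  lex  "map"
[1,4] S\NP  <  k=3
[0,4] S  <  k=1

[0,4] S   <
  [0,1] "read" : NP
  [1,4] S\NP   <
    [1,3] N\S   <
      [1,2] "saw" : N/NP
      [2,3] "quickly" : (N\S)\(N/NP)
    [3,4] "map" : (S\NP)\(N\S)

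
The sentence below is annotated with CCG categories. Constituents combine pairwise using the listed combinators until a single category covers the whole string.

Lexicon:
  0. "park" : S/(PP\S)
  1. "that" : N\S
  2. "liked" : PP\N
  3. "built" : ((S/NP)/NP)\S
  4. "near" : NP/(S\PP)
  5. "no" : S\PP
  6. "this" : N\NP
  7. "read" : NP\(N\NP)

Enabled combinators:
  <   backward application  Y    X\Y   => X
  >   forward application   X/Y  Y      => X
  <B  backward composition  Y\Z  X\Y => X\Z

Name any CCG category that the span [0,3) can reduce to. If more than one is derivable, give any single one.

[0,8] S   >
  [0,6] S/NP   >
    [0,4] (S/NP)/NP   <
      [0,3] S   >
        [0,1] "park" : S/(PP\S)
        [1,3] PP\S   <B
          [1,2] "that" : N\S
          [2,3] "liked" : PP\N
      [3,4] "built" : ((S/NP)/NP)\S
    [4,6] NP   >
      [4,5] "near" : NP/(S\PP)
      [5,6] "no" : S\PP
  [6,8] NP   <
    [6,7] "this" : N\NP
    [7,8] "read" : NP\(N\NP)

S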